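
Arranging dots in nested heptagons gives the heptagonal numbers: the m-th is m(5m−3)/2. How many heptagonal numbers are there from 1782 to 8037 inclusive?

The n-th heptagonal number is n(5n−3)/2.
Smallest index with value ≥ 1782: n = 27 (giving 1782).
Largest index with value ≤ 8037: n = 57 (giving 8037).
Indices 27 through 57: 31 terms.

31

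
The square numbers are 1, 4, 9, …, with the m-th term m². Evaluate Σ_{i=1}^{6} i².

91

Σ_{i=1}^{6} i² = 6·7·13/6 = 91.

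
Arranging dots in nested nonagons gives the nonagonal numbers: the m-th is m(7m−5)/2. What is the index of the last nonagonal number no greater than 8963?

50

Solve n(7n−5)/2 ≤ 8963 for integer n.
n = 50 gives 8625 ≤ 8963, while n = 51 gives 8976 > 8963; so the answer is index 50.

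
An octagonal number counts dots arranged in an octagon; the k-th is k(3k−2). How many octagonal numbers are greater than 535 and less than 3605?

The n-th octagonal number is n(3n−2).
Smallest index with value > 535: n = 14 (giving 560).
Largest index with value < 3605: n = 34 (giving 3400).
Indices 14 through 34: 21 terms.

21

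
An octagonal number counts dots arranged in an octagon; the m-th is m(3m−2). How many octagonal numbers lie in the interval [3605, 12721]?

The n-th octagonal number is n(3n−2).
Smallest index with value ≥ 3605: n = 35 (giving 3605).
Largest index with value ≤ 12721: n = 65 (giving 12545).
Indices 35 through 65: 31 terms.

31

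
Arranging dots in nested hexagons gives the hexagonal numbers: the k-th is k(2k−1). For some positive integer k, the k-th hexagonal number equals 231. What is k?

11

Set n(2n−1) = 231, giving 2n² − n − 231 = 0.
So n = (1 + 43) / 4 = 44/4 = 11.
Check: 11·(2·11 − 1) = 231. ✓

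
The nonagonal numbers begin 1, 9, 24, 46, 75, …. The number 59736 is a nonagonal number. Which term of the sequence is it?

131

Set n(7n−5)/2 = 59736, giving 7n² − 5n − 119472 = 0.
The discriminant is 25 + 56·59736 = 3345241, and √3345241 = 1829.
So n = (5 + 1829) / 14 = 1834/14 = 131.
Check: 131·(7·131 − 5)/2 = 59736. ✓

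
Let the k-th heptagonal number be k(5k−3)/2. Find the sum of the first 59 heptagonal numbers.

Σ i(5i−3)/2 = (5Σi² − 3Σi) / 2 over i = 1..59.
Σi = 1770 and Σi² = 70210.
(5·70210 − 3·1770) / 2 = 345740/2 = 172870.

172870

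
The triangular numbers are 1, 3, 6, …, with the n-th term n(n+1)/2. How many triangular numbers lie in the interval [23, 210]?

14

The n-th triangular number is n(n+1)/2.
Smallest index with value ≥ 23: n = 7 (giving 28).
Largest index with value ≤ 210: n = 20 (giving 210).
Indices 7 through 20: 14 terms.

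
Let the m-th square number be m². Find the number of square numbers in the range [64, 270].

9

The n-th square number is n².
Smallest index with value ≥ 64: n = 8 (giving 64).
Largest index with value ≤ 270: n = 16 (giving 256).
Indices 8 through 16: 9 terms.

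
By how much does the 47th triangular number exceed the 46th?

47

Consecutive triangular numbers differ by n: T_{47} − T_{46} = 47.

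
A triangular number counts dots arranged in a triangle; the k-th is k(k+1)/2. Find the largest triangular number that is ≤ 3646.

3570

Solve n(n+1)/2 ≤ 3646 for integer n.
n = 84 gives 3570 ≤ 3646, while n = 85 gives 3655 > 3646; so the answer is 3570.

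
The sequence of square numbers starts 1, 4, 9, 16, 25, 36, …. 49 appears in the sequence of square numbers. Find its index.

7

We need n² = 49, so n = √49 = 7.
Check: 7² = 49. ✓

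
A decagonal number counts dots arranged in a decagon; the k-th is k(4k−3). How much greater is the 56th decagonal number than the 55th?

Consecutive decagonal numbers differ by 8n − 7: here 8·56 − 7 = 441.

441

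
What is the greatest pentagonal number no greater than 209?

176

Solve n(3n−1)/2 ≤ 209 for integer n.
n = 11 gives 176 ≤ 209, while n = 12 gives 210 > 209; so the answer is 176.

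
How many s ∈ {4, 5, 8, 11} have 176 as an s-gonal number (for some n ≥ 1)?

s = 4: P(4, 13) = 169 and P(4, 14) = 196; 176 is not s-gonal.
s = 5: P(5, 11) = 176. ✓
s = 8: P(8, 8) = 176. ✓
s = 11: P(11, 6) = 141 and P(11, 7) = 196; 176 is not s-gonal.
Hits: s ∈ {5, 8} → 2.

2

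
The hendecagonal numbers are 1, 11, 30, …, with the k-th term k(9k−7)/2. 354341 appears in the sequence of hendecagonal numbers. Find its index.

Set n(9n−7)/2 = 354341, giving 9n² − 7n − 708682 = 0.
So n = (7 + 5051) / 18 = 5058/18 = 281.

281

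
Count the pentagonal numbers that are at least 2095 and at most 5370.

23

The n-th pentagonal number is n(3n−1)/2.
Smallest index with value ≥ 2095: n = 38 (giving 2147).
Largest index with value ≤ 5370: n = 60 (giving 5370).
Indices 38 through 60: 23 terms.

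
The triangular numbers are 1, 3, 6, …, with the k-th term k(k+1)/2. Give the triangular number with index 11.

66

The 11th triangular number is n(n+1)/2 with n = 11.
11·12/2 = 132/2 = 66.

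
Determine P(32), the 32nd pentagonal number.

1520

The 32nd pentagonal number is n(3n−1)/2 with n = 32.
32·(3·32 − 1)/2 = 32·95/2 = 1520.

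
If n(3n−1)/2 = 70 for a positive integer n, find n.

7

Set n(3n−1)/2 = 70, giving 3n² − n − 140 = 0.
The discriminant is 1 + 24·70 = 1681, and √1681 = 41.
So n = (1 + 41) / 6 = 42/6 = 7.
Check: 7·(3·7 − 1)/2 = 70. ✓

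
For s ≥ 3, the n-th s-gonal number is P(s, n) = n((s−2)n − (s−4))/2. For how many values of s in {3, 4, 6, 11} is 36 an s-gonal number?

2

s = 3: P(3, 8) = 36. ✓
s = 4: P(4, 6) = 36. ✓
s = 6: P(6, 4) = 28 and P(6, 5) = 45; 36 is not s-gonal.
s = 11: P(11, 3) = 30 and P(11, 4) = 58; 36 is not s-gonal.
Hits: s ∈ {3, 4} → 2.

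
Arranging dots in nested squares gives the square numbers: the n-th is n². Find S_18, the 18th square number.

324

The 18th square number is n² with n = 18.
18² = 324.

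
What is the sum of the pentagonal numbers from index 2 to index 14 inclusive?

1469

Σ i(3i−1)/2 = (3Σi² − Σi) / 2 over i = 2..14.
Σi = 105 − 1 = 104 and Σi² = 1015 − 1 = 1014.
(3·1014 − 1·104) / 2 = 2938/2 = 1469.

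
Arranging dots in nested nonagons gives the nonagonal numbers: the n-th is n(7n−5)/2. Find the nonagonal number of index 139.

The 139th nonagonal number is n(7n−5)/2 with n = 139.
139·(7·139 − 5)/2 = 139·968/2 = 139·484 = 67276.

67276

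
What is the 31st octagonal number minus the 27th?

688

31·(3·31 − 2) = 2821 and 27·(3·27 − 2) = 2133.
Difference: 2821 − 2133 = 688.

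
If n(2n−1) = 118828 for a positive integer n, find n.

Set n(2n−1) = 118828, giving 2n² − n − 118828 = 0.
The discriminant is 1 + 8·118828 = 950625, and √950625 = 975.
So n = (1 + 975) / 4 = 976/4 = 244.

244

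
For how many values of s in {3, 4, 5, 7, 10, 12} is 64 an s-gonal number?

2

s = 3: P(3, 10) = 55 and P(3, 11) = 66; 64 is not s-gonal.
s = 4: P(4, 8) = 64. ✓
s = 5: P(5, 6) = 51 and P(5, 7) = 70; 64 is not s-gonal.
s = 7: P(7, 5) = 55 and P(7, 6) = 81; 64 is not s-gonal.
s = 10: P(10, 4) = 52 and P(10, 5) = 85; 64 is not s-gonal.
s = 12: P(12, 4) = 64. ✓
Hits: s ∈ {4, 12} → 2.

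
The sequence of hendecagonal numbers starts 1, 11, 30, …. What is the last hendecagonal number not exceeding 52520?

Solve n(9n−7)/2 ≤ 52520 for integer n.
n = 108 gives 52110 ≤ 52520, while n = 109 gives 53083 > 52520; so the answer is 52110.

52110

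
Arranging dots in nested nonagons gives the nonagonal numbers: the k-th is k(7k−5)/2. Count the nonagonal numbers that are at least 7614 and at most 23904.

37

The n-th nonagonal number is n(7n−5)/2.
Smallest index with value ≥ 7614: n = 47 (giving 7614).
Largest index with value ≤ 23904: n = 83 (giving 23904).
Indices 47 through 83: 37 terms.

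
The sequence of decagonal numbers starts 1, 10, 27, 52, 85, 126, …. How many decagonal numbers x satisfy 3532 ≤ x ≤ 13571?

28

The n-th decagonal number is n(4n−3).
Smallest index with value ≥ 3532: n = 31 (giving 3751).
Largest index with value ≤ 13571: n = 58 (giving 13282).
Indices 31 through 58: 28 terms.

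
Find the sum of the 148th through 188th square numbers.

Σ_{i=148}^{188} i² = 2232594 − 1069670 = 1162924.

1162924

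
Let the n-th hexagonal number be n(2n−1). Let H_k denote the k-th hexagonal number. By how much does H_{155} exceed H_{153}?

1230

155·(2·155 − 1) = 47895 and 153·(2·153 − 1) = 46665.
Difference: 47895 − 46665 = 1230.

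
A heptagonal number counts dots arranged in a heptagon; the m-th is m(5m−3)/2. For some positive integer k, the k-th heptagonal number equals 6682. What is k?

Set n(5n−3)/2 = 6682, giving 5n² − 3n − 13364 = 0.
The discriminant is 9 + 40·6682 = 267289, and √267289 = 517.
So n = (3 + 517) / 10 = 520/10 = 52.

52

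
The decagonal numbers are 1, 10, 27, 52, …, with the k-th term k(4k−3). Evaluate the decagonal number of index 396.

The 396th decagonal number is n(4n−3) with n = 396.
396·(4·396 − 3) = 396·1581 = 626076.

626076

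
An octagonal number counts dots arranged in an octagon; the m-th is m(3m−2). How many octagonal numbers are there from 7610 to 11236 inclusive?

The n-th octagonal number is n(3n−2).
Smallest index with value ≥ 7610: n = 51 (giving 7701).
Largest index with value ≤ 11236: n = 61 (giving 11041).
Indices 51 through 61: 11 terms.

11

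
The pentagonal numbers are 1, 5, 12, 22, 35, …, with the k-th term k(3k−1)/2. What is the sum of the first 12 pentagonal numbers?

936

Σ i(3i−1)/2 = (3Σi² − Σi) / 2 over i = 1..12.
Σi = 78 and Σi² = 650.
(3·650 − 1·78) / 2 = 1872/2 = 936.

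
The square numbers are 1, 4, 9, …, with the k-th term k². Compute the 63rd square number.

The 63rd square number is n² with n = 63.
63² = 3969.

3969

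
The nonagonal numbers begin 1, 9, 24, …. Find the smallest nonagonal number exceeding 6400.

6666

Solve n(7n−5)/2 > 6400 for integer n.
The largest n with value ≤ 6400 is 43 (since 6364 ≤ 6400 < 6666), so the first above is n = 44, value 6666.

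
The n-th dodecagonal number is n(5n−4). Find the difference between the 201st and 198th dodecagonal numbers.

5973

201·(5·201 − 4) = 201201 and 198·(5·198 − 4) = 195228.
Difference: 201201 − 195228 = 5973.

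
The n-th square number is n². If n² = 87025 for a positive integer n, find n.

295

We need n² = 87025, so n = √87025 = 295.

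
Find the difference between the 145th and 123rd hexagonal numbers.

145·(2·145 − 1) = 41905 and 123·(2·123 − 1) = 30135.
Difference: 41905 − 30135 = 11770.

11770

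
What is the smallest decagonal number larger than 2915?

Solve n(4n−3) > 2915 for integer n.
The largest n with value ≤ 2915 is 27 (since 2835 ≤ 2915 < 3052), so the first above is n = 28, value 3052.

3052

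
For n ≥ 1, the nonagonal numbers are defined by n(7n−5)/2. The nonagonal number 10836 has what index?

56

Set n(7n−5)/2 = 10836, giving 7n² − 5n − 21672 = 0.
The discriminant is 25 + 56·10836 = 606841, and √606841 = 779.
So n = (5 + 779) / 14 = 784/14 = 56.
Check: 56·(7·56 − 5)/2 = 10836. ✓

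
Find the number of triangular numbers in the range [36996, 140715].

The n-th triangular number is n(n+1)/2.
Smallest index with value ≥ 36996: n = 272 (giving 37128).
Largest index with value ≤ 140715: n = 530 (giving 140715).
Indices 272 through 530: 259 terms.

259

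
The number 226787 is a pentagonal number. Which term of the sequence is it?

Set n(3n−1)/2 = 226787, giving 3n² − n − 453574 = 0.
The discriminant is 1 + 24·226787 = 5442889, and √5442889 = 2333.
So n = (1 + 2333) / 6 = 2334/6 = 389.

389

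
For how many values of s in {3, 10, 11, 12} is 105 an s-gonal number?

2

s = 3: P(3, 14) = 105. ✓
s = 10: P(10, 5) = 85 and P(10, 6) = 126; 105 is not s-gonal.
s = 11: P(11, 5) = 95 and P(11, 6) = 141; 105 is not s-gonal.
s = 12: P(12, 5) = 105. ✓
Hits: s ∈ {3, 12} → 2.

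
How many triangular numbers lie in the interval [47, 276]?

The n-th triangular number is n(n+1)/2.
Smallest index with value ≥ 47: n = 10 (giving 55).
Largest index with value ≤ 276: n = 23 (giving 276).
Indices 10 through 23: 14 terms.

14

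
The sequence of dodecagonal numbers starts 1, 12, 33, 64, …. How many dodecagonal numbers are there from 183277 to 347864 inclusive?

The n-th dodecagonal number is n(5n−4).
Smallest index with value ≥ 183277: n = 192 (giving 183552).
Largest index with value ≤ 347864: n = 264 (giving 347424).
Indices 192 through 264: 73 terms.

73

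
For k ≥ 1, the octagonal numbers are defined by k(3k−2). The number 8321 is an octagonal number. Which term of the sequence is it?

Set n(3n−2) = 8321, giving 3n² − 2n − 8321 = 0.
The discriminant is 4 + 12·8321 = 99856, and √99856 = 316.
So n = (2 + 316) / 6 = 318/6 = 53.
Check: 53·(3·53 − 2) = 8321. ✓

53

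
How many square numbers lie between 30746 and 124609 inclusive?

178

The n-th square number is n².
Smallest index with value ≥ 30746: n = 176 (giving 30976).
Largest index with value ≤ 124609: n = 353 (giving 124609).
Indices 176 through 353: 178 terms.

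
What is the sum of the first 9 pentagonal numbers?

405

Σ i(3i−1)/2 = (3Σi² − Σi) / 2 over i = 1..9.
Σi = 45 and Σi² = 285.
(3·285 − 1·45) / 2 = 810/2 = 405.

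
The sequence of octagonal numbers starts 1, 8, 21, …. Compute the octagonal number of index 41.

41·(3·41 − 2) = 41·121 = 4961.

4961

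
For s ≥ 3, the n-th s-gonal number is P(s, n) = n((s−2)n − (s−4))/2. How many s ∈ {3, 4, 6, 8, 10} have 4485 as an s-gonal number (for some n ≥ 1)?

s = 3: P(3, 94) = 4465 and P(3, 95) = 4560; 4485 is not s-gonal.
s = 4: P(4, 66) = 4356 and P(4, 67) = 4489; 4485 is not s-gonal.
s = 6: P(6, 47) = 4371 and P(6, 48) = 4560; 4485 is not s-gonal.
s = 8: P(8, 39) = 4485. ✓
s = 10: P(10, 33) = 4257 and P(10, 34) = 4522; 4485 is not s-gonal.
Hits: s ∈ {8} → 1.

1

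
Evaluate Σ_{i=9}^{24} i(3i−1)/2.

6912

Σ i(3i−1)/2 = (3Σi² − Σi) / 2 over i = 9..24.
Σi = 300 − 36 = 264 and Σi² = 4900 − 204 = 4696.
(3·4696 − 1·264) / 2 = 13824/2 = 6912.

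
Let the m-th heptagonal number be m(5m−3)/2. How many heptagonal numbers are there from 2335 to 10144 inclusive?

34

The n-th heptagonal number is n(5n−3)/2.
Smallest index with value ≥ 2335: n = 31 (giving 2356).
Largest index with value ≤ 10144: n = 64 (giving 10144).
Indices 31 through 64: 34 terms.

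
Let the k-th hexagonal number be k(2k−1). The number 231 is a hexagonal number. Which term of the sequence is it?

11

Set n(2n−1) = 231, giving 2n² − n − 231 = 0.
So n = (1 + 43) / 4 = 44/4 = 11.
Check: 11·(2·11 − 1) = 231. ✓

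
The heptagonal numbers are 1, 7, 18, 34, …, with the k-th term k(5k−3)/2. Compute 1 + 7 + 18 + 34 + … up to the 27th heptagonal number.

16758

Σ i(5i−3)/2 = (5Σi² − 3Σi) / 2 over i = 1..27.
Σi = 378 and Σi² = 6930.
(5·6930 − 3·378) / 2 = 33516/2 = 16758.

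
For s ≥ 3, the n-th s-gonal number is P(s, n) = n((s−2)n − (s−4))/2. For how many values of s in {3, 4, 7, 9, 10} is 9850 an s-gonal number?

s = 3: P(3, 139) = 9730 and P(3, 140) = 9870; 9850 is not s-gonal.
s = 4: P(4, 99) = 9801 and P(4, 100) = 10000; 9850 is not s-gonal.
s = 7: P(7, 63) = 9828 and P(7, 64) = 10144; 9850 is not s-gonal.
s = 9: P(9, 53) = 9699 and P(9, 54) = 10071; 9850 is not s-gonal.
s = 10: P(10, 50) = 9850. ✓
Hits: s ∈ {10} → 1.

1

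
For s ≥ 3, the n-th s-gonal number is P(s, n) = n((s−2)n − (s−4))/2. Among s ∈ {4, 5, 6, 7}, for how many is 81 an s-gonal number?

s = 4: P(4, 9) = 81. ✓
s = 5: P(5, 7) = 70 and P(5, 8) = 92; 81 is not s-gonal.
s = 6: P(6, 6) = 66 and P(6, 7) = 91; 81 is not s-gonal.
s = 7: P(7, 6) = 81. ✓
Hits: s ∈ {4, 7} → 2.

2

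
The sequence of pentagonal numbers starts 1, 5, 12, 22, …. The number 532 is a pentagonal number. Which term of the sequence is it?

19

Set n(3n−1)/2 = 532, giving 3n² − n − 1064 = 0.
So n = (1 + 113) / 6 = 114/6 = 19.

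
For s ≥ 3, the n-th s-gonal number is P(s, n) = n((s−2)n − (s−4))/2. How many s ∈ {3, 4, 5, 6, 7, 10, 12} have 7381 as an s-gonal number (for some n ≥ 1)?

2

s = 3: P(3, 121) = 7381. ✓
s = 4: P(4, 85) = 7225 and P(4, 86) = 7396; 7381 is not s-gonal.
s = 5: P(5, 70) = 7315 and P(5, 71) = 7526; 7381 is not s-gonal.
s = 6: P(6, 61) = 7381. ✓
s = 7: P(7, 54) = 7209 and P(7, 55) = 7480; 7381 is not s-gonal.
s = 10: P(10, 43) = 7267 and P(10, 44) = 7612; 7381 is not s-gonal.
s = 12: P(12, 38) = 7068 and P(12, 39) = 7449; 7381 is not s-gonal.
Hits: s ∈ {3, 6} → 2.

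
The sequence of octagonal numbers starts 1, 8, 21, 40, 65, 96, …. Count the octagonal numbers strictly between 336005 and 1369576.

340

The n-th octagonal number is n(3n−2).
Smallest index with value > 336005: n = 336 (giving 338016).
Largest index with value < 1369576: n = 675 (giving 1365525).
Indices 336 through 675: 340 terms.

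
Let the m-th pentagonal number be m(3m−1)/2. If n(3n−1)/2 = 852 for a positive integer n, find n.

24

Set n(3n−1)/2 = 852, giving 3n² − n − 1704 = 0.
So n = (1 + 143) / 6 = 144/6 = 24.
Check: 24·(3·24 − 1)/2 = 852. ✓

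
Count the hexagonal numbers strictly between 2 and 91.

5

The n-th hexagonal number is n(2n−1).
Smallest index with value > 2: n = 2 (giving 6).
Largest index with value < 91: n = 6 (giving 66).
Indices 2 through 6: 5 terms.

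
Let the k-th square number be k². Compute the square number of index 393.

154449

The 393rd square number is n² with n = 393.
393² = 154449.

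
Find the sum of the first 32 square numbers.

11440

Σ_{i=1}^{32} i² = 32·33·65/6 = 11440.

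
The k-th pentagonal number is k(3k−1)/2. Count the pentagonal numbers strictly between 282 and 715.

8

The n-th pentagonal number is n(3n−1)/2.
Smallest index with value > 282: n = 14 (giving 287).
Largest index with value < 715: n = 21 (giving 651).
Indices 14 through 21: 8 terms.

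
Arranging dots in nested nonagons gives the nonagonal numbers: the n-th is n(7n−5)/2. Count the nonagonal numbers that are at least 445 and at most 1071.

6

The n-th nonagonal number is n(7n−5)/2.
Smallest index with value ≥ 445: n = 12 (giving 474).
Largest index with value ≤ 1071: n = 17 (giving 969).
Indices 12 through 17: 6 terms.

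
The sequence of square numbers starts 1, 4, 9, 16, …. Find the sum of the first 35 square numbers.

Σ_{i=1}^{35} i² = 35·36·71/6 = 14910.

14910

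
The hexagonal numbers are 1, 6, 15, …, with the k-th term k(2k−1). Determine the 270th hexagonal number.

The 270th hexagonal number is n(2n−1) with n = 270.
270·(2·270 − 1) = 270·539 = 145530.

145530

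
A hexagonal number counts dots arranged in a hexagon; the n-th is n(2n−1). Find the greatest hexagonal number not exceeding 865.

Solve n(2n−1) ≤ 865 for integer n.
n = 21 gives 861 ≤ 865, while n = 22 gives 946 > 865; so the answer is 861.

861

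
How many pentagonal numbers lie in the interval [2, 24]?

The n-th pentagonal number is n(3n−1)/2.
Smallest index with value ≥ 2: n = 2 (giving 5).
Largest index with value ≤ 24: n = 4 (giving 22).
Indices 2 through 4: 3 terms.

3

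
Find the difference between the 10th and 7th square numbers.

10² = 100 and 7² = 49.
Difference: 100 − 49 = 51.

51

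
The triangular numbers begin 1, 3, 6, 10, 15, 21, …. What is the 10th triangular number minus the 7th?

27

10·11/2 = 55 and 7·8/2 = 28.
Difference: 55 − 28 = 27.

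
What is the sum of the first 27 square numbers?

6930

Σ_{i=1}^{27} i² = 27·28·55/6 = 6930.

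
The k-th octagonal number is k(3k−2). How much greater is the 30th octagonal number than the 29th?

175

Consecutive octagonal numbers differ by 6n − 5: here 6·30 − 5 = 175.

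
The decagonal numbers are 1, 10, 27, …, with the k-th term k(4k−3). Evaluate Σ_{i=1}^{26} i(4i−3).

Σ i(4i−3) = 4Σi² − 3Σi over i = 1..26.
Σi = 351 and Σi² = 6201.
4·6201 − 3·351 = 23751.

23751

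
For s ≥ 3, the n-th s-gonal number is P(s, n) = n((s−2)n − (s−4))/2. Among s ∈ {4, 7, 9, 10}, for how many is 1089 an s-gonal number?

s = 4: P(4, 33) = 1089. ✓
s = 7: P(7, 21) = 1071 and P(7, 22) = 1177; 1089 is not s-gonal.
s = 9: P(9, 18) = 1089. ✓
s = 10: P(10, 16) = 976 and P(10, 17) = 1105; 1089 is not s-gonal.
Hits: s ∈ {4, 9} → 2.

2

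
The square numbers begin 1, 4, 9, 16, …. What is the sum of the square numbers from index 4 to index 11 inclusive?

492

Σ_{i=4}^{11} i² = 506 − 14 = 492.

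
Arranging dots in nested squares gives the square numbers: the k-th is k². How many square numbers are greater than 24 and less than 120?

6

The n-th square number is n².
Smallest index with value > 24: n = 5 (giving 25).
Largest index with value < 120: n = 10 (giving 100).
Indices 5 through 10: 6 terms.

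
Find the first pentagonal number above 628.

Solve n(3n−1)/2 > 628 for integer n.
The largest n with value ≤ 628 is 20 (since 590 ≤ 628 < 651), so the first above is n = 21, value 651.

651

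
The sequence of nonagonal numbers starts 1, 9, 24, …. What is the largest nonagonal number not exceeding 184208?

Solve n(7n−5)/2 ≤ 184208 for integer n.
n = 229 gives 182971 ≤ 184208, while n = 230 gives 184575 > 184208; so the answer is 182971.

182971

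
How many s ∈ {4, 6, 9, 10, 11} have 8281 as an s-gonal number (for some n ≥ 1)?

2

s = 4: P(4, 91) = 8281. ✓
s = 6: P(6, 64) = 8128 and P(6, 65) = 8385; 8281 is not s-gonal.
s = 9: P(9, 49) = 8281. ✓
s = 10: P(10, 45) = 7965 and P(10, 46) = 8326; 8281 is not s-gonal.
s = 11: P(11, 43) = 8170 and P(11, 44) = 8558; 8281 is not s-gonal.
Hits: s ∈ {4, 9} → 2.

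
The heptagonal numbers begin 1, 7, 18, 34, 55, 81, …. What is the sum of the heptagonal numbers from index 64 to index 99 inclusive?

603114

Σ i(5i−3)/2 = (5Σi² − 3Σi) / 2 over i = 64..99.
Σi = 4950 − 2016 = 2934 and Σi² = 328350 − 85344 = 243006.
(5·243006 − 3·2934) / 2 = 1206228/2 = 603114.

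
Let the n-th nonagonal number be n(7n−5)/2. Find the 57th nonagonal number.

The 57th nonagonal number is n(7n−5)/2 with n = 57.
57·(7·57 − 5)/2 = 57·394/2 = 57·197 = 11229.

11229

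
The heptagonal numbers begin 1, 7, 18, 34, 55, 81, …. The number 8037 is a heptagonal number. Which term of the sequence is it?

Set n(5n−3)/2 = 8037, giving 5n² − 3n − 16074 = 0.
The discriminant is 9 + 40·8037 = 321489, and √321489 = 567.
So n = (3 + 567) / 10 = 570/10 = 57.

57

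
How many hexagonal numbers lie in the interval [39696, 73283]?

The n-th hexagonal number is n(2n−1).
Smallest index with value ≥ 39696: n = 142 (giving 40186).
Largest index with value ≤ 73283: n = 191 (giving 72771).
Indices 142 through 191: 50 terms.

50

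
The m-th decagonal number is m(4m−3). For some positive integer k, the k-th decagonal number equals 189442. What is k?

218

Set n(4n−3) = 189442, giving 4n² − 3n − 189442 = 0.
The discriminant is 9 + 16·189442 = 3031081, and √3031081 = 1741.
So n = (3 + 1741) / 8 = 1744/8 = 218.
Check: 218·(4·218 − 3) = 189442. ✓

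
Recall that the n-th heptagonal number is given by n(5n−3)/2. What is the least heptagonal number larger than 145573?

146047

Solve n(5n−3)/2 > 145573 for integer n.
The largest n with value ≤ 145573 is 241 (since 144841 ≤ 145573 < 146047), so the first above is n = 242, value 146047.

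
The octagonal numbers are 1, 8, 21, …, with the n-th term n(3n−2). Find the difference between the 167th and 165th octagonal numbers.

167·(3·167 − 2) = 83333 and 165·(3·165 − 2) = 81345.
Difference: 83333 − 81345 = 1988.

1988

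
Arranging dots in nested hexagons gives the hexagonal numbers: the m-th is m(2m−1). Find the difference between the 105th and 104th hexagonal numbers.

417

Consecutive hexagonal numbers differ by 4n − 3: here 4·105 − 3 = 417.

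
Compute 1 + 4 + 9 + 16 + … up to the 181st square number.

1992991

Σ_{i=1}^{181} i² = 181·182·363/6 = 1992991.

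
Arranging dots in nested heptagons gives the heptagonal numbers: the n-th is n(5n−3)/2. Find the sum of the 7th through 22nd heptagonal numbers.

8912

Σ i(5i−3)/2 = (5Σi² − 3Σi) / 2 over i = 7..22.
Σi = 253 − 21 = 232 and Σi² = 3795 − 91 = 3704.
(5·3704 − 3·232) / 2 = 17824/2 = 8912.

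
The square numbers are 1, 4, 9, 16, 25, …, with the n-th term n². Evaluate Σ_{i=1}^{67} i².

Σ_{i=1}^{67} i² = 67·68·135/6 = 102510.

102510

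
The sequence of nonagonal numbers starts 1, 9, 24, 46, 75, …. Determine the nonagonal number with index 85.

85·(7·85 − 5)/2 = 85·590/2 = 85·295 = 25075.

25075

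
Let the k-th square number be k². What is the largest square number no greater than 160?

Solve n² ≤ 160 for integer n.
n = 12 gives 144 ≤ 160, while n = 13 gives 169 > 160; so the answer is 144.

144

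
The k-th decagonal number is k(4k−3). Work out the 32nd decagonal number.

4000

The 32nd decagonal number is n(4n−3) with n = 32.
32·(4·32 − 3) = 32·125 = 4000.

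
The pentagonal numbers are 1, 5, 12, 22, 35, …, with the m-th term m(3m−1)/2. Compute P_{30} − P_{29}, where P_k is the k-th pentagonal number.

88

Consecutive pentagonal numbers differ by 3n − 2: here 3·30 − 2 = 88.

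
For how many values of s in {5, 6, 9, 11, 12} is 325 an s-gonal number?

2

s = 5: P(5, 14) = 287 and P(5, 15) = 330; 325 is not s-gonal.
s = 6: P(6, 13) = 325. ✓
s = 9: P(9, 10) = 325. ✓
s = 11: P(11, 8) = 260 and P(11, 9) = 333; 325 is not s-gonal.
s = 12: P(12, 8) = 288 and P(12, 9) = 369; 325 is not s-gonal.
Hits: s ∈ {6, 9} → 2.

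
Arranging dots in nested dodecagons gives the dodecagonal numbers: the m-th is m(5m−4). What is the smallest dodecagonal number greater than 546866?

549792

Solve n(5n−4) > 546866 for integer n.
The largest n with value ≤ 546866 is 331 (since 546481 ≤ 546866 < 549792), so the first above is n = 332, value 549792.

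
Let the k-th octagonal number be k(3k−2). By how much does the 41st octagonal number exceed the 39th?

41·(3·41 − 2) = 4961 and 39·(3·39 − 2) = 4485.
Difference: 4961 − 4485 = 476.

476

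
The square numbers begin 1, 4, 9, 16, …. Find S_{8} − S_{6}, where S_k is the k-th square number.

28

8² = 64 and 6² = 36.
Difference: 64 − 36 = 28.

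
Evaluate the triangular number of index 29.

29·30/2 = 870/2 = 435.

435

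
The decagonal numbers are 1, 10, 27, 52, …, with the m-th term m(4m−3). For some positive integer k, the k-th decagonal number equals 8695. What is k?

47

Set n(4n−3) = 8695, giving 4n² − 3n − 8695 = 0.
The discriminant is 9 + 16·8695 = 139129, and √139129 = 373.
So n = (3 + 373) / 8 = 376/8 = 47.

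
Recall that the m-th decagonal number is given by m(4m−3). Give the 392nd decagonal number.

613480

392·(4·392 − 3) = 392·1565 = 613480.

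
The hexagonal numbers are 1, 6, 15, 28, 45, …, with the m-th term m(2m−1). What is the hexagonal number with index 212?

The 212th hexagonal number is n(2n−1) with n = 212.
212·(2·212 − 1) = 212·423 = 89676.

89676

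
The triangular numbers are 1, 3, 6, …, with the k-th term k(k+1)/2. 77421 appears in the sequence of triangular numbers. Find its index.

393

Set n(n+1)/2 = 77421, giving n² + n − 154842 = 0.
So n = (-1 + 787) / 2 = 786/2 = 393.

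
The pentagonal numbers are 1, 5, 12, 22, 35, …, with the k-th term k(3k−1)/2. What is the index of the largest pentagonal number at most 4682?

Solve n(3n−1)/2 ≤ 4682 for integer n.
n = 56 gives 4676 ≤ 4682, while n = 57 gives 4845 > 4682; so the answer is index 56.

56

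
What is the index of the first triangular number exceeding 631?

36

Solve n(n+1)/2 > 631 for integer n.
The largest n with value ≤ 631 is 35 (since 630 ≤ 631 < 666), so the first above is n = 36, value 666.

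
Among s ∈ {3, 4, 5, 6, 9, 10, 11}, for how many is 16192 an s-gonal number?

s = 3: P(3, 179) = 16110 and P(3, 180) = 16290; 16192 is not s-gonal.
s = 4: P(4, 127) = 16129 and P(4, 128) = 16384; 16192 is not s-gonal.
s = 5: P(5, 104) = 16172 and P(5, 105) = 16485; 16192 is not s-gonal.
s = 6: P(6, 90) = 16110 and P(6, 91) = 16471; 16192 is not s-gonal.
s = 9: P(9, 68) = 16014 and P(9, 69) = 16491; 16192 is not s-gonal.
s = 10: P(10, 64) = 16192. ✓
s = 11: P(11, 60) = 15990 and P(11, 61) = 16531; 16192 is not s-gonal.
Hits: s ∈ {10} → 1.

1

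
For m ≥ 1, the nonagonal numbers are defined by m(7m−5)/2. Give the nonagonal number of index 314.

The 314th nonagonal number is n(7n−5)/2 with n = 314.
314·(7·314 − 5)/2 = 314·2193/2 = 344301.

344301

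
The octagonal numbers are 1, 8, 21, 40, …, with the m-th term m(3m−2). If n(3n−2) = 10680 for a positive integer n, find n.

60

Set n(3n−2) = 10680, giving 3n² − 2n − 10680 = 0.
The discriminant is 4 + 12·10680 = 128164, and √128164 = 358.
So n = (2 + 358) / 6 = 360/6 = 60.
Check: 60·(3·60 − 2) = 10680. ✓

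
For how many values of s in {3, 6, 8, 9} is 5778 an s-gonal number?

2

s = 3: P(3, 107) = 5778. ✓
s = 6: P(6, 54) = 5778. ✓
s = 8: P(8, 44) = 5720 and P(8, 45) = 5985; 5778 is not s-gonal.
s = 9: P(9, 40) = 5500 and P(9, 41) = 5781; 5778 is not s-gonal.
Hits: s ∈ {3, 6} → 2.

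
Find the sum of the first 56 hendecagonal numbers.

264936

Σ i(9i−7)/2 = (9Σi² − 7Σi) / 2 over i = 1..56.
Σi = 1596 and Σi² = 60116.
(9·60116 − 7·1596) / 2 = 529872/2 = 264936.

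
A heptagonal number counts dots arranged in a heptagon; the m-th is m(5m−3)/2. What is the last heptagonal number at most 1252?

1177

Solve n(5n−3)/2 ≤ 1252 for integer n.
n = 22 gives 1177 ≤ 1252, while n = 23 gives 1288 > 1252; so the answer is 1177.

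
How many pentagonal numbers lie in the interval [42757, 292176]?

273

The n-th pentagonal number is n(3n−1)/2.
Smallest index with value ≥ 42757: n = 169 (giving 42757).
Largest index with value ≤ 292176: n = 441 (giving 291501).
Indices 169 through 441: 273 terms.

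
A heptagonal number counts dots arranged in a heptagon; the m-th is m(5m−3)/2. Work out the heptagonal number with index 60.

The 60th heptagonal number is n(5n−3)/2 with n = 60.
60·(5·60 − 3)/2 = 60·297/2 = 8910.

8910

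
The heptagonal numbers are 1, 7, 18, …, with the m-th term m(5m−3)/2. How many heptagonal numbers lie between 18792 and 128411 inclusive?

140

The n-th heptagonal number is n(5n−3)/2.
Smallest index with value ≥ 18792: n = 87 (giving 18792).
Largest index with value ≤ 128411: n = 226 (giving 127351).
Indices 87 through 226: 140 terms.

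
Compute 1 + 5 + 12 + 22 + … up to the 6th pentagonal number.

Σ i(3i−1)/2 = (3Σi² − Σi) / 2 over i = 1..6.
Σi = 21 and Σi² = 91.
(3·91 − 1·21) / 2 = 252/2 = 126.

126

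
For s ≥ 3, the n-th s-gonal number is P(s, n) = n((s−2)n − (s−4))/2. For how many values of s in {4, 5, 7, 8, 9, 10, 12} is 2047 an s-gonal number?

s = 4: P(4, 45) = 2025 and P(4, 46) = 2116; 2047 is not s-gonal.
s = 5: P(5, 37) = 2035 and P(5, 38) = 2147; 2047 is not s-gonal.
s = 7: P(7, 28) = 1918 and P(7, 29) = 2059; 2047 is not s-gonal.
s = 8: P(8, 26) = 1976 and P(8, 27) = 2133; 2047 is not s-gonal.
s = 9: P(9, 24) = 1956 and P(9, 25) = 2125; 2047 is not s-gonal.
s = 10: P(10, 23) = 2047. ✓
s = 12: P(12, 20) = 1920 and P(12, 21) = 2121; 2047 is not s-gonal.
Hits: s ∈ {10} → 1.

1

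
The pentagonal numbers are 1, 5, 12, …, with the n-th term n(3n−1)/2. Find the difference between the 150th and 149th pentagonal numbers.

Consecutive pentagonal numbers differ by 3n − 2: here 3·150 − 2 = 448.

448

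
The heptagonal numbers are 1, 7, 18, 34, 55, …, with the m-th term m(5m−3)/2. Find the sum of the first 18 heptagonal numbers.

Σ i(5i−3)/2 = (5Σi² − 3Σi) / 2 over i = 1..18.
Σi = 171 and Σi² = 2109.
(5·2109 − 3·171) / 2 = 10032/2 = 5016.

5016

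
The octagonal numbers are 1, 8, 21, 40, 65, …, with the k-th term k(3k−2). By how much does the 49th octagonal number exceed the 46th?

849

49·(3·49 − 2) = 7105 and 46·(3·46 − 2) = 6256.
Difference: 7105 − 6256 = 849.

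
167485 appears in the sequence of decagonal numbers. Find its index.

205

Set n(4n−3) = 167485, giving 4n² − 3n − 167485 = 0.
The discriminant is 9 + 16·167485 = 2679769, and √2679769 = 1637.
So n = (3 + 1637) / 8 = 1640/8 = 205.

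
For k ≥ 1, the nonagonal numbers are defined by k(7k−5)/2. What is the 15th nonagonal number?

15·(7·15 − 5)/2 = 15·100/2 = 15·50 = 750.

750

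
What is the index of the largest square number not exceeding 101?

10

Solve n² ≤ 101 for integer n.
n = 10 gives 100 ≤ 101, while n = 11 gives 121 > 101; so the answer is index 10.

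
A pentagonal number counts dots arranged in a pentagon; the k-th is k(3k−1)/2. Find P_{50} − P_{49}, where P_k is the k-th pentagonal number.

Consecutive pentagonal numbers differ by 3n − 2: here 3·50 − 2 = 148.

148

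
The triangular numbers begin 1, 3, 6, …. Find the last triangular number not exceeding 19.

15

Solve n(n+1)/2 ≤ 19 for integer n.
n = 5 gives 15 ≤ 19, while n = 6 gives 21 > 19; so the answer is 15.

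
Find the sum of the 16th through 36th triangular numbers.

7756

Σ i(i+1)/2 = (Σi² + Σi) / 2 over i = 16..36.
Σi = 666 − 120 = 546 and Σi² = 16206 − 1240 = 14966.
(1·14966 + 1·546) / 2 = 15512/2 = 7756.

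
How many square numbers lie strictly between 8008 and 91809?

The n-th square number is n².
Smallest index with value > 8008: n = 90 (giving 8100).
Largest index with value < 91809: n = 302 (giving 91204).
Indices 90 through 302: 213 terms.

213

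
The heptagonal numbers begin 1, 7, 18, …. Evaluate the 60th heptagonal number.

8910

The 60th heptagonal number is n(5n−3)/2 with n = 60.
60·(5·60 − 3)/2 = 60·297/2 = 8910.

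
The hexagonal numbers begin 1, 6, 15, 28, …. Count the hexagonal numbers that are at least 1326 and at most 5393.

27

The n-th hexagonal number is n(2n−1).
Smallest index with value ≥ 1326: n = 26 (giving 1326).
Largest index with value ≤ 5393: n = 52 (giving 5356).
Indices 26 through 52: 27 terms.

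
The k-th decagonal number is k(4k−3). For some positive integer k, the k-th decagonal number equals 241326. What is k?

Set n(4n−3) = 241326, giving 4n² − 3n − 241326 = 0.
The discriminant is 9 + 16·241326 = 3861225, and √3861225 = 1965.
So n = (3 + 1965) / 8 = 1968/8 = 246.

246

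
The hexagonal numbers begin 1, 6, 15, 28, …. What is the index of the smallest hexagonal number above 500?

Solve n(2n−1) > 500 for integer n.
The largest n with value ≤ 500 is 16 (since 496 ≤ 500 < 561), so the first above is n = 17, value 561.

17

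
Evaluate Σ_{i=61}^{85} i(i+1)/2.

Σ i(i+1)/2 = (Σi² + Σi) / 2 over i = 61..85.
Σi = 3655 − 1830 = 1825 and Σi² = 208335 − 73810 = 134525.
(1·134525 + 1·1825) / 2 = 136350/2 = 68175.

68175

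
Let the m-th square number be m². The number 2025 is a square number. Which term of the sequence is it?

45

We need n² = 2025, so n = √2025 = 45.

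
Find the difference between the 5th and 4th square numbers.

n² − (n−1)² = 2n − 1, so 5² − 4² = 2·5 − 1 = 9.

9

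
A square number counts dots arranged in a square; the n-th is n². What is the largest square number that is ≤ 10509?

10404

Solve n² ≤ 10509 for integer n.
n = 102 gives 10404 ≤ 10509, while n = 103 gives 10609 > 10509; so the answer is 10404.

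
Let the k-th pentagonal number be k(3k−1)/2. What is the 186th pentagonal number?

51801

The 186th pentagonal number is n(3n−1)/2 with n = 186.
186·(3·186 − 1)/2 = 186·557/2 = 51801.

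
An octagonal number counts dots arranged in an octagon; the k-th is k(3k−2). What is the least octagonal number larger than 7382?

7400

Solve n(3n−2) > 7382 for integer n.
The largest n with value ≤ 7382 is 49 (since 7105 ≤ 7382 < 7400), so the first above is n = 50, value 7400.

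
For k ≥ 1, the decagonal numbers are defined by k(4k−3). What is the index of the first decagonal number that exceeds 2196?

Solve n(4n−3) > 2196 for integer n.
The largest n with value ≤ 2196 is 23 (since 2047 ≤ 2196 < 2232), so the first above is n = 24, value 2232.

24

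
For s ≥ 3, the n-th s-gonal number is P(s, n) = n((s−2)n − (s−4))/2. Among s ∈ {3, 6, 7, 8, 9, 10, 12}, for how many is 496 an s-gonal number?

2

s = 3: P(3, 31) = 496. ✓
s = 6: P(6, 16) = 496. ✓
s = 7: P(7, 14) = 469 and P(7, 15) = 540; 496 is not s-gonal.
s = 8: P(8, 13) = 481 and P(8, 14) = 560; 496 is not s-gonal.
s = 9: P(9, 12) = 474 and P(9, 13) = 559; 496 is not s-gonal.
s = 10: P(10, 11) = 451 and P(10, 12) = 540; 496 is not s-gonal.
s = 12: P(12, 10) = 460 and P(12, 11) = 561; 496 is not s-gonal.
Hits: s ∈ {3, 6} → 2.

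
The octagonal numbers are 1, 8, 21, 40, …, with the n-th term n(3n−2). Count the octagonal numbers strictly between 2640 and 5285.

The n-th octagonal number is n(3n−2).
Smallest index with value > 2640: n = 31 (giving 2821).
Largest index with value < 5285: n = 42 (giving 5208).
Indices 31 through 42: 12 terms.

12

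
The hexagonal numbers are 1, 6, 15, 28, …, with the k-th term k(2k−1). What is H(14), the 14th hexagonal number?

The 14th hexagonal number is n(2n−1) with n = 14.
14·(2·14 − 1) = 14·27 = 378.

378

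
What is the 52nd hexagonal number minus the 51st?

Consecutive hexagonal numbers differ by 4n − 3: here 4·52 − 3 = 205.

205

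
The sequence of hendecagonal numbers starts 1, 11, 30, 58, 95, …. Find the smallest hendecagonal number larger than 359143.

Solve n(9n−7)/2 > 359143 for integer n.
The largest n with value ≤ 359143 is 282 (since 356871 ≤ 359143 < 359410), so the first above is n = 283, value 359410.

359410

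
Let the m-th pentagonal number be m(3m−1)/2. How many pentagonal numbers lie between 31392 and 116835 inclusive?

135

The n-th pentagonal number is n(3n−1)/2.
Smallest index with value ≥ 31392: n = 145 (giving 31465).
Largest index with value ≤ 116835: n = 279 (giving 116622).
Indices 145 through 279: 135 terms.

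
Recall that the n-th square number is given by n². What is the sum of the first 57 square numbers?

Σ_{i=1}^{57} i² = 57·58·115/6 = 63365.

63365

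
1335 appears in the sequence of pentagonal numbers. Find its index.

Set n(3n−1)/2 = 1335, giving 3n² − n − 2670 = 0.
The discriminant is 1 + 24·1335 = 32041, and √32041 = 179.
So n = (1 + 179) / 6 = 180/6 = 30.

30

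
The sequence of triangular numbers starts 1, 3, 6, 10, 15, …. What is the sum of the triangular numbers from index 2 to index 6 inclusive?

55

Σ i(i+1)/2 = (Σi² + Σi) / 2 over i = 2..6.
Σi = 21 − 1 = 20 and Σi² = 91 − 1 = 90.
(1·90 + 1·20) / 2 = 110/2 = 55.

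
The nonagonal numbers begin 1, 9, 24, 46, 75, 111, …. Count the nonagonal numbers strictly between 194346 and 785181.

The n-th nonagonal number is n(7n−5)/2.
Smallest index with value > 194346: n = 237 (giving 195999).
Largest index with value < 785181: n = 473 (giving 781869).
Indices 237 through 473: 237 terms.

237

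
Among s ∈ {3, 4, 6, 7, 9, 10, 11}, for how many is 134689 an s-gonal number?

s = 3: P(3, 518) = 134421 and P(3, 519) = 134940; 134689 is not s-gonal.
s = 4: P(4, 367) = 134689. ✓
s = 6: P(6, 259) = 133903 and P(6, 260) = 134940; 134689 is not s-gonal.
s = 7: P(7, 232) = 134212 and P(7, 233) = 135373; 134689 is not s-gonal.
s = 9: P(9, 196) = 133966 and P(9, 197) = 135339; 134689 is not s-gonal.
s = 10: P(10, 183) = 133407 and P(10, 184) = 134872; 134689 is not s-gonal.
s = 11: P(11, 173) = 134075 and P(11, 174) = 135633; 134689 is not s-gonal.
Hits: s ∈ {4} → 1.

1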